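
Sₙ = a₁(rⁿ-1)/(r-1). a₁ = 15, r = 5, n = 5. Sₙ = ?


Sₙ = 15×(5^5 - 1)/(5 - 1)
= 15×(3125 - 1)/4
= 15×3124/4
= 11715

S_5 = 11715


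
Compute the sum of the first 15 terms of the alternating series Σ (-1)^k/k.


S = -1 + 1/2 - 1/3 + 1/4 - 1/5 + 1/6 - 1/7 + 1/8 ± ...
= -0.7254
(Full series converges to -ln(2) ≈ -0.6931)

S_15 = -0.7254


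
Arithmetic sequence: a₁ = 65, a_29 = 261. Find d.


d = (aₙ - a₁)/(n-1)
= (261 - 65)/(29-1)
= 196/28 = 7

d = 7


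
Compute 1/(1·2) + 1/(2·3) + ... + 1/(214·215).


1/(k(k+1)) = 1/k - 1/(k+1) (partial fractions)
Telescoping: Σ = 1 - 1/215 = 214/215

Sum = 214/215


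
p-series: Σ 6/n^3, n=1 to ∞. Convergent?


p-series test: Σ c/n^p converges if p > 1, diverges if p ≤ 1 (constant c > 0 doesn't affect convergence).
p = 3
3 > 1 → CONVERGES

Converges (p = 3 > 1)


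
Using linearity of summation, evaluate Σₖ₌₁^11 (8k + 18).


Σ(8k+18) = 8·Σk + 18·n
= 8·66 + 18·11
= 528 + 198 = 726

Σ = 726


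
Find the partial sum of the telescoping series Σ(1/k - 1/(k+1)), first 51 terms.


Telescoping: adjacent terms cancel.
= 1/1 - 1/52
= 1 - 1/52 = 51/52

Sum = 51/52


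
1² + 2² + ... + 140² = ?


n = 140
n(n+1)(2n+1)/6 = 140×141×281/6
= 5546940/6 = 924490

Σk² = 924490


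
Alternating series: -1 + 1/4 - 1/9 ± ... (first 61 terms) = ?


S = -1 + 1/4 - 1/9 + 1/16 - 1/25 + 1/36 - 1/49 + 1/64 ± ...
= -0.8226
(Full series converges to -π²/12 ≈ -0.8225)

S_61 = -0.8226


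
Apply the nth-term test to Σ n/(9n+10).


lim(n→∞) n/(9n+10) = 1/9 = 1/9  (divide numerator and denominator by n)
lim aₙ = 1/9 ≠ 0 → series DIVERGES

Diverges (lim aₙ = 1/9 ≠ 0)


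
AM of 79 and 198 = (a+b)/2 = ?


AM = (79 + 198)/2 = 277/2 = 138.5

AM = 138.5


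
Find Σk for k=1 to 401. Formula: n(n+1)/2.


n(n+1)/2 = 401×402/2 = 161202/2 = 80601

Σk = 80601


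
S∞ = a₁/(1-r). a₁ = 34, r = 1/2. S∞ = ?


S∞ = a₁/(1-r) = 34/(1 - 1/2)
= 34/(1/2)
= 68

S∞ = 68


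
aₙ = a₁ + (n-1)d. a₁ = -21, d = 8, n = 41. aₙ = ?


aₙ = a₁ + (n-1)d
= -21 + (41-1)×8
= -21 + 320
= 299

a_41 = 299


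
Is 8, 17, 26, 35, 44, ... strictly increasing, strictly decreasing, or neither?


Differences: 9, 9, 9, 9
All differences > 0 → strictly INCREASING

Monotonically increasing


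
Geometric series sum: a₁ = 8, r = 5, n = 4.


Sₙ = 8×(5^4 - 1)/(5 - 1)
= 8×(625 - 1)/4
= 8×624/4
= 1248

S_4 = 1248


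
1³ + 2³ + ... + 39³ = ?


n(n+1)/2 = 39×40/2 = 780
Σk³ = 780² = 608400

Σk³ = 608400


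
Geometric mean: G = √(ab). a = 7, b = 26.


GM = √(7×26) = √182 = 13.4907

GM = 13.4907


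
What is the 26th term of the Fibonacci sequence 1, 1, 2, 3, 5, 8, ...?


Fibonacci sequence: 1, 1, 2, 3, 5, 8, 13, 21, 34, 55, 89, ...
F(26) = 121393

F(26) = 121393


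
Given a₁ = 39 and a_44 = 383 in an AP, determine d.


d = (aₙ - a₁)/(n-1)
= (383 - 39)/(44-1)
= 344/43 = 8

d = 8


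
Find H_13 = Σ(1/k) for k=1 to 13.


H_13 = 1/1 + 1/2 + 1/3 + ... + 1/13
= 1145993/360360
≈ 3.1801

H_13 = 1145993/360360 ≈ 3.1801


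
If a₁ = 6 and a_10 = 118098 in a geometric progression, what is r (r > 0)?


r^(n-1) = aₙ/a₁
r^9 = 118098/6 = 19683
r = 19683^(1/9)
= 3

r = 3


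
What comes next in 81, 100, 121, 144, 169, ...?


Pattern: perfect squares: n²
Terms: 81, 100, 121, 144, 169
Next term = 196

Next term = 196


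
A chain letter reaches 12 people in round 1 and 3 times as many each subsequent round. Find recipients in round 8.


aₙ = a₁·r^(n-1)
= 12×3^7
= 12×2187
= 26244

a_8 = 26244


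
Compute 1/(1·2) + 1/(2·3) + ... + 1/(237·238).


1/(k(k+1)) = 1/k - 1/(k+1) (partial fractions)
Telescoping: Σ = 1 - 1/238 = 237/238

Sum = 237/238


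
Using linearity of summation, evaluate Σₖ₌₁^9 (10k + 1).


Σ(10k+1) = 10·Σk + 1·n
= 10·45 + 1·9
= 450 + 9 = 459

Σ = 459


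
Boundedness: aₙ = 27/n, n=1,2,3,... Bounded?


a₁ = 27, a₂ = 27/2, a₃ = 27/3, ...
0 < aₙ ≤ 27 for all n ≥ 1
Lower bound: 0, Upper bound: 27
The sequence IS bounded

Bounded (0 < aₙ ≤ 27)


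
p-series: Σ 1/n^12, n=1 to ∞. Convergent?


p-series test: Σ c/n^p converges if p > 1, diverges if p ≤ 1 (constant c > 0 doesn't affect convergence).
p = 12
12 > 1 → CONVERGES

Converges (p = 12 > 1)


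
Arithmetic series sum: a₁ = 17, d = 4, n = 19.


aₙ = 17 + (19-1)×4 = 89
Sₙ = n(a₁+aₙ)/2 = 19×(17+89)/2
= 19×106/2 = 1007

S_19 = 1007


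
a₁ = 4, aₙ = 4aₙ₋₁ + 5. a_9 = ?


Computing step by step:
a_1 = 4
a_2 = 21
a_3 = 89
a_4 = 361
a_5 = 1449
a_6 = 5801
a_7 = 23209
a_8 = 92841
a_9 = 371369


a_9 = 371369


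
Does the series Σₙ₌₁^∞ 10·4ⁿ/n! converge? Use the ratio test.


aₙ = 10·4^n/n!
a_{n+1}/aₙ = 4^(n+1)/(n+1)! × n!/4^n  (constant 10 cancels)
= 4/(n+1)
L = lim(n→∞) 4/(n+1) = 0
L < 1 → series CONVERGES

Converges (ratio test: L = 0 < 1)


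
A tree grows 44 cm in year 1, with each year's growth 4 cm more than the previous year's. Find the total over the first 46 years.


aₙ = 44 + (46-1)×4 = 224
Sₙ = n(a₁+aₙ)/2 = 46×(44+224)/2
= 46×268/2 = 6164

S_46 = 6164


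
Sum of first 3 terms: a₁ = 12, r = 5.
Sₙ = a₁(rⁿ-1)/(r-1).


Sₙ = 12×(5^3 - 1)/(5 - 1)
= 12×(125 - 1)/4
= 12×124/4
= 372

S_3 = 372


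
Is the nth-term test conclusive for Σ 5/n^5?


lim(n→∞) 5/n^5 = 0
lim aₙ = 0 → nth-term test is INCONCLUSIVE
(Need other tests; this is actually a convergent p-series with p=5 > 1)

Inconclusive (lim aₙ = 0; need another test)


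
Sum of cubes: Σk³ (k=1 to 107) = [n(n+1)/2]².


n(n+1)/2 = 107×108/2 = 5778
Σk³ = 5778² = 33385284

Σk³ = 33385284


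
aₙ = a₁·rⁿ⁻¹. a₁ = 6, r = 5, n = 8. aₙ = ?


aₙ = a₁·r^(n-1)
= 6×5^7
= 6×78125
= 468750

a_8 = 468750


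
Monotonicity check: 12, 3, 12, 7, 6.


Differences: -9, 9, -5, -1
Difference at position 2 is +9 (> 0) but position 1 is -9 (< 0) — sequence both rises and falls
→ NOT monotonic

Not monotonic


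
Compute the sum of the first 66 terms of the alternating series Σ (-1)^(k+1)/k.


S = 1 - 1/2 + 1/3 - 1/4 + 1/5 - 1/6 + 1/7 - 1/8 ± ...
= 0.6856
(Full series converges to +ln(2) ≈ +0.6931)

S_66 = 0.6856


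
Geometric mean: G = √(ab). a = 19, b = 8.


GM = √(19×8) = √152 = 12.3288

GM = 12.3288


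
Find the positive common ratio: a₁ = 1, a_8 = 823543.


r^(n-1) = aₙ/a₁
r^7 = 823543/1 = 823543
r = 823543^(1/7)
= 7

r = 7


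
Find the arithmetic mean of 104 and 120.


AM = (104 + 120)/2 = 224/2 = 112

AM = 112


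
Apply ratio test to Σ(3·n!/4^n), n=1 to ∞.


aₙ = 3·n!/4^n
a_{n+1}/aₙ = (n+1)!/4^(n+1) × 4^n/n!  (constant 3 cancels)
= (n+1)/4
L = lim(n→∞) (n+1)/4 = ∞
L > 1 → series DIVERGES

Diverges (ratio test: L = ∞ > 1)


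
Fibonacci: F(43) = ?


Fibonacci sequence: 1, 1, 2, 3, 5, 8, 13, 21, 34, 55, 89, ...
F(43) = 433494437

F(43) = 433494437


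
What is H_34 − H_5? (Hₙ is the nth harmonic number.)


Σₖ₌6^34 1/k = 1/6 + 1/7 + 1/8 + ... + 1/34
= 24087518946229/13127595717600
≈ 1.8349

Sum = 24087518946229/13127595717600 ≈ 1.8349


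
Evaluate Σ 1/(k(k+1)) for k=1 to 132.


1/(k(k+1)) = 1/k - 1/(k+1) (partial fractions)
Telescoping: Σ = 1 - 1/133 = 132/133

Sum = 132/133


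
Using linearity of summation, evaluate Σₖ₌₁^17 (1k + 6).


Σ(1k+6) = 1·Σk + 6·n
= 1·153 + 6·17
= 153 + 102 = 255

Σ = 255


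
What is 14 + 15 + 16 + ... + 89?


Σₖ₌14^89 k = Σₖ₌₁^89 k − Σₖ₌₁^13 k
= 89·90/2 − 13·14/2
= 4005 − 91 = 3914

Σk = 3914


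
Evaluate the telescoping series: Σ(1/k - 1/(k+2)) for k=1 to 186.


Telescoping with gap 2: two head and two tail terms survive.
= (1 + 1/2) - (1/187 + 1/188)
= 3/2 - 1/187 - 1/188 = 52359/35156

Sum = 52359/35156


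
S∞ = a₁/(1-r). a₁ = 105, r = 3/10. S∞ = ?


S∞ = a₁/(1-r) = 105/(1 - 3/10)
= 105/(7/10)
= 150

S∞ = 150


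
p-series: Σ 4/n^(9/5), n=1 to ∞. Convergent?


p-series test: Σ c/n^p converges if p > 1, diverges if p ≤ 1 (constant c > 0 doesn't affect convergence).
p = 9/5
9/5 > 1 → CONVERGES

Converges (p = 9/5 > 1)


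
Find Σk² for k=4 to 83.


Σₖ₌4^83 k² = Σₖ₌₁^83 k² − Σₖ₌₁^3 k²
= 83·84·167/6 − 3·4·7/6
= 194054 − 14 = 194040

Σk² = 194040


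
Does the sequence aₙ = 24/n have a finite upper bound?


a₁ = 24, a₂ = 24/2, a₃ = 24/3, ...
0 < aₙ ≤ 24 for all n ≥ 1
Lower bound: 0, Upper bound: 24
The sequence IS bounded

Bounded (0 < aₙ ≤ 24)


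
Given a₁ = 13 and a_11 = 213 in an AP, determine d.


d = (aₙ - a₁)/(n-1)
= (213 - 13)/(11-1)
= 200/10 = 20

d = 20


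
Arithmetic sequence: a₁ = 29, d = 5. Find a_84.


aₙ = a₁ + (n-1)d
= 29 + (84-1)×5
= 29 + 415
= 444

a_84 = 444


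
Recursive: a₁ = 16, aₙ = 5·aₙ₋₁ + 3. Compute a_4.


Computing step by step:
a_1 = 16
a_2 = 83
a_3 = 418
a_4 = 2093


a_4 = 2093


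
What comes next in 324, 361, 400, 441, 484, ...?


Pattern: perfect squares: n²
Terms: 324, 361, 400, 441, 484
Next term = 529

Next term = 529


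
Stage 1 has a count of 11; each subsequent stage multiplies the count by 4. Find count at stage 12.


aₙ = a₁·r^(n-1)
= 11×4^11
= 11×4194304
= 46137344

a_12 = 46137344


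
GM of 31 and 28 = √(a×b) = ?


GM = √(31×28) = √868 = 29.4618

GM = 29.4618


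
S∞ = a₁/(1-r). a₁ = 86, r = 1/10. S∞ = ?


S∞ = a₁/(1-r) = 86/(1 - 1/10)
= 86/(9/10)
= 860/9

S∞ = 860/9


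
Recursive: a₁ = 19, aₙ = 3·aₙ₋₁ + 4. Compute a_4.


Computing step by step:
a_1 = 19
a_2 = 61
a_3 = 187
a_4 = 565


a_4 = 565


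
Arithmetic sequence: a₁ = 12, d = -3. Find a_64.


aₙ = a₁ + (n-1)d
= 12 + (64-1)×-3
= 12 - 189
= -177

a_64 = -177


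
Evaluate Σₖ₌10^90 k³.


Σₖ₌10^90 k³ = [90·91/2]² − [9·10/2]²
= 16769025 − 2025 = 16767000

Σk³ = 16767000


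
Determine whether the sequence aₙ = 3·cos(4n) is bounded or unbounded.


For all n, -1 ≤ cos(4n) ≤ 1, so -3 ≤ 3·cos(4n) ≤ 3
Lower bound: -3, Upper bound: 3
The sequence IS bounded

Bounded (-3 ≤ aₙ ≤ 3)


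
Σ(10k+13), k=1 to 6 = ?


Σ(10k+13) = 10·Σk + 13·n
= 10·21 + 13·6
= 210 + 78 = 288

Σ = 288


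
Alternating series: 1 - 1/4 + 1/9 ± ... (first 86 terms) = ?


S = 1 - 1/4 + 1/9 - 1/16 + 1/25 - 1/36 + 1/49 - 1/64 ± ...
= 0.8224
(Full series converges to +π²/12 ≈ +0.8225)

S_86 = 0.8224


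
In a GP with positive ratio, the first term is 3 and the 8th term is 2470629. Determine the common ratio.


r^(n-1) = aₙ/a₁
r^7 = 2470629/3 = 823543
r = 823543^(1/7)
= 7

r = 7


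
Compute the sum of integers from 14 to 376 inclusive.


Σₖ₌14^376 k = Σₖ₌₁^376 k − Σₖ₌₁^13 k
= 376·377/2 − 13·14/2
= 70876 − 91 = 70785

Σk = 70785


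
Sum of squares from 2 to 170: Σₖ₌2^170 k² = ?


Σₖ₌2^170 k² = Σₖ₌₁^170 k² − Σₖ₌₁^1 k²
= 170·171·341/6 − 1·2·3/6
= 1652145 − 1 = 1652144

Σk² = 1652144


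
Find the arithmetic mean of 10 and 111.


AM = (10 + 111)/2 = 121/2 = 60.5

AM = 60.5


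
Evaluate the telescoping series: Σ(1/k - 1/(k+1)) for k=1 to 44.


Telescoping: adjacent terms cancel.
= 1/1 - 1/45
= 1 - 1/45 = 44/45

Sum = 44/45


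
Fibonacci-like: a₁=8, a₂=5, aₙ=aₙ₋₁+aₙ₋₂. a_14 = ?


Computing iteratively: 8, 5, 13, 18, 31, 49, 80, 129, 209, 338, 547, 885, ...
a_14 = 2317

a_14 = 2317


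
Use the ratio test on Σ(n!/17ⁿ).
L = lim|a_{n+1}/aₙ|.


aₙ = n!/17^n
a_{n+1}/aₙ = (n+1)!/17^(n+1) × 17^n/n!
= (n+1)/17
L = lim(n→∞) (n+1)/17 = ∞
L > 1 → series DIVERGES

Diverges (ratio test: L = ∞ > 1)


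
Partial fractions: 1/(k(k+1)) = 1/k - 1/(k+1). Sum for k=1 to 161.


1/(k(k+1)) = 1/k - 1/(k+1) (partial fractions)
Telescoping: Σ = 1 - 1/162 = 161/162

Sum = 161/162


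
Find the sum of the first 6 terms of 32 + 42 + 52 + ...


aₙ = 32 + (6-1)×10 = 82
Sₙ = n(a₁+aₙ)/2 = 6×(32+82)/2
= 6×114/2 = 342

S_6 = 342


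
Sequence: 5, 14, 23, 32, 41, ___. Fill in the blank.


Pattern: arithmetic (d=9)
Terms: 5, 14, 23, 32, 41
Next term = 50

Next term = 50


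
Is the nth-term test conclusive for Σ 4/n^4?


lim(n→∞) 4/n^4 = 0
lim aₙ = 0 → nth-term test is INCONCLUSIVE
(Need other tests; this is actually a convergent p-series with p=4 > 1)

Inconclusive (lim aₙ = 0; need another test)


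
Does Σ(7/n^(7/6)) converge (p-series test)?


p-series test: Σ c/n^p converges if p > 1, diverges if p ≤ 1 (constant c > 0 doesn't affect convergence).
p = 7/6
7/6 > 1 → CONVERGES

Converges (p = 7/6 > 1)


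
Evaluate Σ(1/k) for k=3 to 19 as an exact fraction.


Σₖ₌3^19 1/k = 1/3 + 1/4 + 1/5 + ... + 1/19
= 158899519/77597520
≈ 2.0477

Sum = 158899519/77597520 ≈ 2.0477


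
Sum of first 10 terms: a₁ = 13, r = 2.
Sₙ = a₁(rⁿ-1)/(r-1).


Sₙ = 13×(2^10 - 1)/(2 - 1)
= 13×(1024 - 1)/1
= 13×1023/1
= 13299

S_10 = 13299


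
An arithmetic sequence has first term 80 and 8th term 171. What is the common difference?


d = (aₙ - a₁)/(n-1)
= (171 - 80)/(8-1)
= 91/7 = 13

d = 13


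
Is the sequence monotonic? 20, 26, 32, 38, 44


Differences: 6, 6, 6, 6
All differences > 0 → strictly INCREASING

Monotonically increasing


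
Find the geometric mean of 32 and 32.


GM = √(32×32) = √1024 = 32

GM = 32


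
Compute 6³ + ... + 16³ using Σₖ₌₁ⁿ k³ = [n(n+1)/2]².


Σₖ₌6^16 k³ = [16·17/2]² − [5·6/2]²
= 18496 − 225 = 18271

Σk³ = 18271


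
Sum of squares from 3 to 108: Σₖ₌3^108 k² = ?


Σₖ₌3^108 k² = Σₖ₌₁^108 k² − Σₖ₌₁^2 k²
= 108·109·217/6 − 2·3·5/6
= 425754 − 5 = 425749

Σk² = 425749


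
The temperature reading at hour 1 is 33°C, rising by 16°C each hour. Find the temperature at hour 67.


aₙ = a₁ + (n-1)d
= 33 + (67-1)×16
= 33 + 1056
= 1089

a_67 = 1089


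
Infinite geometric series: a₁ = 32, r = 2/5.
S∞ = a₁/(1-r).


S∞ = a₁/(1-r) = 32/(1 - 2/5)
= 32/(3/5)
= 160/3

S∞ = 160/3


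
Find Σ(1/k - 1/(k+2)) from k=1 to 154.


Telescoping with gap 2: two head and two tail terms survive.
= (1 + 1/2) - (1/155 + 1/156)
= 3/2 - 1/155 - 1/156 = 35959/24180

Sum = 35959/24180


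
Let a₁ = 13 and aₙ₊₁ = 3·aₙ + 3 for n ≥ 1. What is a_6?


Computing step by step:
a_1 = 13
a_2 = 42
a_3 = 129
a_4 = 390
a_5 = 1173
a_6 = 3522


a_6 = 3522


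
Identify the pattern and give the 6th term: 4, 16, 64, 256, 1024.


Pattern: geometric (r=4)
Terms: 4, 16, 64, 256, 1024
Next term = 4096

Next term = 4096


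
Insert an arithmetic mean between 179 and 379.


AM = (179 + 379)/2 = 558/2 = 279

AM = 279


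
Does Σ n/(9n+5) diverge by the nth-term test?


lim(n→∞) n/(9n+5) = 1/9 = 1/9  (divide numerator and denominator by n)
lim aₙ = 1/9 ≠ 0 → series DIVERGES

Diverges (lim aₙ = 1/9 ≠ 0)


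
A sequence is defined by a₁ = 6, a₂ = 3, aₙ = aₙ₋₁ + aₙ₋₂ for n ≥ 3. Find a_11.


Computing iteratively: 6, 3, 9, 12, 21, 33, 54, 87, 141, 228, 369
a_11 = 369

a_11 = 369


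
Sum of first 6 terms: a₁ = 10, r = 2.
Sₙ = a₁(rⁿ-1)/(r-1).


Sₙ = 10×(2^6 - 1)/(2 - 1)
= 10×(64 - 1)/1
= 10×63/1
= 630

S_6 = 630


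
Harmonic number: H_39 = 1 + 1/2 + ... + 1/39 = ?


H_39 = 1/1 + 1/2 + 1/3 + ... + 1/39
= 2066035355155033/485721041551200
≈ 4.2535

H_39 = 2066035355155033/485721041551200 ≈ 4.2535


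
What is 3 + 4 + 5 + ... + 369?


Σₖ₌3^369 k = Σₖ₌₁^369 k − Σₖ₌₁^2 k
= 369·370/2 − 2·3/2
= 68265 − 3 = 68262

Σk = 68262


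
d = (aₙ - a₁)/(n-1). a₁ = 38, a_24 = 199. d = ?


d = (aₙ - a₁)/(n-1)
= (199 - 38)/(24-1)
= 161/23 = 7

d = 7


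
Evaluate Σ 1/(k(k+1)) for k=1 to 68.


1/(k(k+1)) = 1/k - 1/(k+1) (partial fractions)
Telescoping: Σ = 1 - 1/69 = 68/69

Sum = 68/69


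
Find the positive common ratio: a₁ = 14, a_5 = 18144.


r^(n-1) = aₙ/a₁
r^4 = 18144/14 = 1296
r = 1296^(1/4)
= ±6; taking r > 0 gives r = 6

r = 6


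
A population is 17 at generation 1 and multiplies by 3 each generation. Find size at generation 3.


aₙ = a₁·r^(n-1)
= 17×3^2
= 17×9
= 153

a_3 = 153


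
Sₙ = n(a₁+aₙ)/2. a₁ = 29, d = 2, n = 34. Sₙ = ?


aₙ = 29 + (34-1)×2 = 95
Sₙ = n(a₁+aₙ)/2 = 34×(29+95)/2
= 34×124/2 = 2108

S_34 = 2108


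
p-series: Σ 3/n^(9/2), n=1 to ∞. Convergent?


p-series test: Σ c/n^p converges if p > 1, diverges if p ≤ 1 (constant c > 0 doesn't affect convergence).
p = 9/2
9/2 > 1 → CONVERGES

Converges (p = 9/2 > 1)


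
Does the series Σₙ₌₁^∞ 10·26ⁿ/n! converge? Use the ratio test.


aₙ = 10·26^n/n!
a_{n+1}/aₙ = 26^(n+1)/(n+1)! × n!/26^n  (constant 10 cancels)
= 26/(n+1)
L = lim(n→∞) 26/(n+1) = 0
L < 1 → series CONVERGES

Converges (ratio test: L = 0 < 1)


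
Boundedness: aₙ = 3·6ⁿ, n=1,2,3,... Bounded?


aₙ = 3·6ⁿ → as n→∞, aₙ→∞ (since base 6 > 1)
No finite upper bound exists
The sequence is UNBOUNDED

Unbounded (aₙ → ∞ as n → ∞)


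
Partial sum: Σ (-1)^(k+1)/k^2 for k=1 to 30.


S = 1 - 1/4 + 1/9 - 1/16 + 1/25 - 1/36 + 1/49 - 1/64 ± ...
= 0.8219
(Full series converges to +π²/12 ≈ +0.8225)

S_30 = 0.8219


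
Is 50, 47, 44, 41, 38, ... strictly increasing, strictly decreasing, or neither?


Differences: -3, -3, -3, -3
All differences < 0 → strictly DECREASING

Monotonically decreasing


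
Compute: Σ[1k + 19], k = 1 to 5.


Σ(1k+19) = 1·Σk + 19·n
= 1·15 + 19·5
= 15 + 95 = 110

Σ = 110


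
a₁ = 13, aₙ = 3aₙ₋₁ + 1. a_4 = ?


Computing step by step:
a_1 = 13
a_2 = 40
a_3 = 121
a_4 = 364


a_4 = 364


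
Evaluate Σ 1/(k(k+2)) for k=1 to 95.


1/(k(k+2)) = (1/2)·(1/k - 1/(k+2)) (partial fractions)
Telescoping: Σ = (1/2)·(1 + 1/2 - 1/96 - 1/97) = 13775/18624

Sum = 13775/18624


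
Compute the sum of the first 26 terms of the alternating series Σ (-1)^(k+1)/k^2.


S = 1 - 1/4 + 1/9 - 1/16 + 1/25 - 1/36 + 1/49 - 1/64 ± ...
= 0.8218
(Full series converges to +π²/12 ≈ +0.8225)

S_26 = 0.8218


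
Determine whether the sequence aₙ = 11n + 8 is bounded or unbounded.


aₙ = 11n + 8 → as n→∞, aₙ→∞
No finite upper bound exists
The sequence is UNBOUNDED

Unbounded (aₙ → ∞ as n → ∞)


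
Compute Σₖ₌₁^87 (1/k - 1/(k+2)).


Telescoping with gap 2: two head and two tail terms survive.
= (1 + 1/2) - (1/88 + 1/89)
= 3/2 - 1/88 - 1/89 = 11571/7832

Sum = 11571/7832


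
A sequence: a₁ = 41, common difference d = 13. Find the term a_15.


aₙ = a₁ + (n-1)d
= 41 + (15-1)×13
= 41 + 182
= 223

a_15 = 223


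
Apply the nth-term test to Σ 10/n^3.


lim(n→∞) 10/n^3 = 0
lim aₙ = 0 → nth-term test is INCONCLUSIVE
(Need other tests; this is actually a convergent p-series with p=3 > 1)

Inconclusive (lim aₙ = 0; need another test)


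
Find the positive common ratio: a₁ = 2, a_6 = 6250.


r^(n-1) = aₙ/a₁
r^5 = 6250/2 = 3125
r = 3125^(1/5)
= 5

r = 5


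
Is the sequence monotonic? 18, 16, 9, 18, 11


Differences: -2, -7, 9, -7
Difference at position 3 is +9 (> 0) but position 1 is -2 (< 0) — sequence both rises and falls
→ NOT monotonic

Not monotonic


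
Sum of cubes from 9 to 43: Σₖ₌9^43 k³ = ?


Σₖ₌9^43 k³ = [43·44/2]² − [8·9/2]²
= 894916 − 1296 = 893620

Σk³ = 893620


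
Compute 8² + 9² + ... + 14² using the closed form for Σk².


Σₖ₌8^14 k² = Σₖ₌₁^14 k² − Σₖ₌₁^7 k²
= 14·15·29/6 − 7·8·15/6
= 1015 − 140 = 875

Σk² = 875


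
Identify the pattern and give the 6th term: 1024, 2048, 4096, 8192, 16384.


Pattern: powers of 2: 2ⁿ
Terms: 1024, 2048, 4096, 8192, 16384
Next term = 32768

Next term = 32768


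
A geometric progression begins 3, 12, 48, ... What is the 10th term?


aₙ = a₁·r^(n-1)
= 3×4^9
= 3×262144
= 786432

a_10 = 786432


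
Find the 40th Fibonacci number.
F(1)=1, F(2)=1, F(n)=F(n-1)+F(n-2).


Fibonacci sequence: 1, 1, 2, 3, 5, 8, 13, 21, 34, 55, 89, ...
F(40) = 102334155

F(40) = 102334155


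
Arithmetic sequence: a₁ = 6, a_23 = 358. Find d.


d = (aₙ - a₁)/(n-1)
= (358 - 6)/(23-1)
= 352/22 = 16

d = 16


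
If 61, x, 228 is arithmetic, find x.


AM = (61 + 228)/2 = 289/2 = 144.5

AM = 144.5


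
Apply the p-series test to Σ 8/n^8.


p-series test: Σ c/n^p converges if p > 1, diverges if p ≤ 1 (constant c > 0 doesn't affect convergence).
p = 8
8 > 1 → CONVERGES

Converges (p = 8 > 1)


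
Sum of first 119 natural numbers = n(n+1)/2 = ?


n(n+1)/2 = 119×120/2 = 14280/2 = 7140

Σk = 7140


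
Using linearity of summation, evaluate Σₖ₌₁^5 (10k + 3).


Σ(10k+3) = 10·Σk + 3·n
= 10·15 + 3·5
= 150 + 15 = 165

Σ = 165


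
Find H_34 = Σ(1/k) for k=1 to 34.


H_34 = 1/1 + 1/2 + 1/3 + ... + 1/34
= 54062195834749/13127595717600
≈ 4.1182

H_34 = 54062195834749/13127595717600 ≈ 4.1182


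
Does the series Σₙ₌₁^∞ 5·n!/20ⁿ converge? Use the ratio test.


aₙ = 5·n!/20^n
a_{n+1}/aₙ = (n+1)!/20^(n+1) × 20^n/n!  (constant 5 cancels)
= (n+1)/20
L = lim(n→∞) (n+1)/20 = ∞
L > 1 → series DIVERGES

Diverges (ratio test: L = ∞ > 1)


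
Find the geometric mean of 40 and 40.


GM = √(40×40) = √1600 = 40

GM = 40


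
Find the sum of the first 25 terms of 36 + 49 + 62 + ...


aₙ = 36 + (25-1)×13 = 348
Sₙ = n(a₁+aₙ)/2 = 25×(36+348)/2
= 25×384/2 = 4800

S_25 = 4800


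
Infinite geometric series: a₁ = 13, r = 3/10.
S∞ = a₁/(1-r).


S∞ = a₁/(1-r) = 13/(1 - 3/10)
= 13/(7/10)
= 130/7

S∞ = 130/7


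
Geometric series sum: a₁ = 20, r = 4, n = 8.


Sₙ = 20×(4^8 - 1)/(4 - 1)
= 20×(65536 - 1)/3
= 20×65535/3
= 436900

S_8 = 436900


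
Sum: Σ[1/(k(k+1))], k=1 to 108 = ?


1/(k(k+1)) = 1/k - 1/(k+1) (partial fractions)
Telescoping: Σ = 1 - 1/109 = 108/109

Sum = 108/109


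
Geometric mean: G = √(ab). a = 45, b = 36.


GM = √(45×36) = √1620 = 40.2492

GM = 40.2492


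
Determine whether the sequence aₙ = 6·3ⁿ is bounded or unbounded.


aₙ = 6·3ⁿ → as n→∞, aₙ→∞ (since base 3 > 1)
No finite upper bound exists
The sequence is UNBOUNDED

Unbounded (aₙ → ∞ as n → ∞)


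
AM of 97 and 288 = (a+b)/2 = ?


AM = (97 + 288)/2 = 385/2 = 192.5

AM = 192.5


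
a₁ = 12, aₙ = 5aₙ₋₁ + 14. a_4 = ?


Computing step by step:
a_1 = 12
a_2 = 74
a_3 = 384
a_4 = 1934


a_4 = 1934


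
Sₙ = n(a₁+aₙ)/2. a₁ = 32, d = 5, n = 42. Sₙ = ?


aₙ = 32 + (42-1)×5 = 237
Sₙ = n(a₁+aₙ)/2 = 42×(32+237)/2
= 42×269/2 = 5649

S_42 = 5649


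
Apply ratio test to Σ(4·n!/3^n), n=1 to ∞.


aₙ = 4·n!/3^n
a_{n+1}/aₙ = (n+1)!/3^(n+1) × 3^n/n!  (constant 4 cancels)
= (n+1)/3
L = lim(n→∞) (n+1)/3 = ∞
L > 1 → series DIVERGES

Diverges (ratio test: L = ∞ > 1)


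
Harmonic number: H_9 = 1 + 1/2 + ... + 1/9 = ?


H_9 = 1/1 + 1/2 + 1/3 + 1/4 + 1/5 + 1/6 + 1/7 + 1/8 + 1/9
= 7129/2520
≈ 2.829

H_9 = 7129/2520 ≈ 2.829


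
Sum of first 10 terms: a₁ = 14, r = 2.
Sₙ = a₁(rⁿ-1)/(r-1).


Sₙ = 14×(2^10 - 1)/(2 - 1)
= 14×(1024 - 1)/1
= 14×1023/1
= 14322

S_10 = 14322


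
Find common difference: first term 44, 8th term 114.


d = (aₙ - a₁)/(n-1)
= (114 - 44)/(8-1)
= 70/7 = 10

d = 10


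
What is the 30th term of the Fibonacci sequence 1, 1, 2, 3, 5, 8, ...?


Fibonacci sequence: 1, 1, 2, 3, 5, 8, 13, 21, 34, 55, 89, ...
F(30) = 832040

F(30) = 832040


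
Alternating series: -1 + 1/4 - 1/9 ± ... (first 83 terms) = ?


S = -1 + 1/4 - 1/9 + 1/16 - 1/25 + 1/36 - 1/49 + 1/64 ± ...
= -0.8225
(Full series converges to -π²/12 ≈ -0.8225)

S_83 = -0.8225


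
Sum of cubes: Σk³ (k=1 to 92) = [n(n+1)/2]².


n(n+1)/2 = 92×93/2 = 4278
Σk³ = 4278² = 18301284

Σk³ = 18301284


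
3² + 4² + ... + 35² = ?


Σₖ₌3^35 k² = Σₖ₌₁^35 k² − Σₖ₌₁^2 k²
= 35·36·71/6 − 2·3·5/6
= 14910 − 5 = 14905

Σk² = 14905


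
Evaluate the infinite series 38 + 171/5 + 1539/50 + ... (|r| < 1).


S∞ = a₁/(1-r) = 38/(1 - 9/10)
= 38/(1/10)
= 380

S∞ = 380


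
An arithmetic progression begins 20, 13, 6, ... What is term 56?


aₙ = a₁ + (n-1)d
= 20 + (56-1)×-7
= 20 - 385
= -365

a_56 = -365


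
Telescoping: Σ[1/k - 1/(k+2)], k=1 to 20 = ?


Telescoping with gap 2: two head and two tail terms survive.
= (1 + 1/2) - (1/21 + 1/22)
= 3/2 - 1/21 - 1/22 = 325/231

Sum = 325/231


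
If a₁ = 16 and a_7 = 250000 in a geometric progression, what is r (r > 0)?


r^(n-1) = aₙ/a₁
r^6 = 250000/16 = 15625
r = 15625^(1/6)
= ±5; taking r > 0 gives r = 5

r = 5


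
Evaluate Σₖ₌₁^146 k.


n(n+1)/2 = 146×147/2 = 21462/2 = 10731

Σk = 10731


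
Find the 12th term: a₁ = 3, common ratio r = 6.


aₙ = a₁·r^(n-1)
= 3×6^11
= 3×362797056
= 1088391168

a_12 = 1088391168


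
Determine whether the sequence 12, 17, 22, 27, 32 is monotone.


Differences: 5, 5, 5, 5
All differences > 0 → strictly INCREASING

Monotonically increasing


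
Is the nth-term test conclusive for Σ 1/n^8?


lim(n→∞) 1/n^8 = 0
lim aₙ = 0 → nth-term test is INCONCLUSIVE
(Need other tests; this is actually a convergent p-series with p=8 > 1)

Inconclusive (lim aₙ = 0; need another test)


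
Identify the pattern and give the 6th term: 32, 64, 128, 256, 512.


Pattern: powers of 2: 2ⁿ
Terms: 32, 64, 128, 256, 512
Next term = 1024

Next term = 1024


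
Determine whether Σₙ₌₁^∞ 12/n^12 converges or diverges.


p-series test: Σ c/n^p converges if p > 1, diverges if p ≤ 1 (constant c > 0 doesn't affect convergence).
p = 12
12 > 1 → CONVERGES

Converges (p = 12 > 1)


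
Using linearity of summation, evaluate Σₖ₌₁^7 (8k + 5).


Σ(8k+5) = 8·Σk + 5·n
= 8·28 + 5·7
= 224 + 35 = 259

Σ = 259


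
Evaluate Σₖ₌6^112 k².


Σₖ₌6^112 k² = Σₖ₌₁^112 k² − Σₖ₌₁^5 k²
= 112·113·225/6 − 5·6·11/6
= 474600 − 55 = 474545

Σk² = 474545


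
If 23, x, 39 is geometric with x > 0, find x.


GM = √(23×39) = √897 = 29.95

GM = 29.95


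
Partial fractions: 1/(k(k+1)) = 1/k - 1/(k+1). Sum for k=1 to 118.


1/(k(k+1)) = 1/k - 1/(k+1) (partial fractions)
Telescoping: Σ = 1 - 1/119 = 118/119

Sum = 118/119


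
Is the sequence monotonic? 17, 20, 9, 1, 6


Differences: 3, -11, -8, 5
Difference at position 1 is +3 (> 0) but position 2 is -11 (< 0) — sequence both rises and falls
→ NOT monotonic

Not monotonic


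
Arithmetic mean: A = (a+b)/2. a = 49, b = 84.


AM = (49 + 84)/2 = 133/2 = 66.5

AM = 66.5


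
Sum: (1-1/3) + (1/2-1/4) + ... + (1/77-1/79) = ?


Telescoping with gap 2: two head and two tail terms survive.
= (1 + 1/2) - (1/78 + 1/79)
= 3/2 - 1/78 - 1/79 = 4543/3081

Sum = 4543/3081


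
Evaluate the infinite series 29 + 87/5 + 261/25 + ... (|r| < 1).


S∞ = a₁/(1-r) = 29/(1 - 3/5)
= 29/(2/5)
= 145/2

S∞ = 145/2


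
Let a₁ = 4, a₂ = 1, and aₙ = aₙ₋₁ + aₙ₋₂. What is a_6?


Computing iteratively: 4, 1, 5, 6, 11, 17
a_6 = 17

a_6 = 17


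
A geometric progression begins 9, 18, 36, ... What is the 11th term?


aₙ = a₁·r^(n-1)
= 9×2^10
= 9×1024
= 9216

a_11 = 9216


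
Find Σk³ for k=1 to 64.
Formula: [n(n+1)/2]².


n(n+1)/2 = 64×65/2 = 2080
Σk³ = 2080² = 4326400

Σk³ = 4326400


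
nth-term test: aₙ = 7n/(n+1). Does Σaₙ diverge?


lim(n→∞) 7n/(n+1) = 7/1 = 7  (divide numerator and denominator by n)
lim aₙ = 7 ≠ 0 → series DIVERGES

Diverges (lim aₙ = 7 ≠ 0)


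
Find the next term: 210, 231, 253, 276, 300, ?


Pattern: triangular numbers: n(n+1)/2
Terms: 210, 231, 253, 276, 300
Next term = 325

Next term = 325


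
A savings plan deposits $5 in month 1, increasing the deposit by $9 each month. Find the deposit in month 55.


aₙ = a₁ + (n-1)d
= 5 + (55-1)×9
= 5 + 486
= 491

a_55 = 491


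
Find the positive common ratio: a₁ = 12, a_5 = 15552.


r^(n-1) = aₙ/a₁
r^4 = 15552/12 = 1296
r = 1296^(1/4)
= ±6; taking r > 0 gives r = 6

r = 6


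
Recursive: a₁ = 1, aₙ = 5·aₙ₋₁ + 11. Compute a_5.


Computing step by step:
a_1 = 1
a_2 = 16
a_3 = 91
a_4 = 466
a_5 = 2341


a_5 = 2341


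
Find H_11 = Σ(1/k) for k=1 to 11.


H_11 = 1/1 + 1/2 + 1/3 + ... + 1/11
= 83711/27720
≈ 3.0199

H_11 = 83711/27720 ≈ 3.0199


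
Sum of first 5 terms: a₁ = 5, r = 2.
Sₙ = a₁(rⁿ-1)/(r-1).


Sₙ = 5×(2^5 - 1)/(2 - 1)
= 5×(32 - 1)/1
= 5×31/1
= 155

S_5 = 155


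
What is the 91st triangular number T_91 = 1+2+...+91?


n(n+1)/2 = 91×92/2 = 8372/2 = 4186

Σk = 4186


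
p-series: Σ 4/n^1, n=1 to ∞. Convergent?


p-series test: Σ c/n^p converges if p > 1, diverges if p ≤ 1 (constant c > 0 doesn't affect convergence).
p = 1
1 ≤ 1 → DIVERGES

Diverges (p = 1 ≤ 1)


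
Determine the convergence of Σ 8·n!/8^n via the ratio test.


aₙ = 8·n!/8^n
a_{n+1}/aₙ = (n+1)!/8^(n+1) × 8^n/n!  (constant 8 cancels)
= (n+1)/8
L = lim(n→∞) (n+1)/8 = ∞
L > 1 → series DIVERGES

Diverges (ratio test: L = ∞ > 1)


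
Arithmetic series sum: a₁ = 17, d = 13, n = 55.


aₙ = 17 + (55-1)×13 = 719
Sₙ = n(a₁+aₙ)/2 = 55×(17+719)/2
= 55×736/2 = 20240

S_55 = 20240


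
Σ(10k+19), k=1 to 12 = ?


Σ(10k+19) = 10·Σk + 19·n
= 10·78 + 19·12
= 780 + 228 = 1008

Σ = 1008


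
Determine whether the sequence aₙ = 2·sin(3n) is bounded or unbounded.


For all n, -1 ≤ sin(3n) ≤ 1, so -2 ≤ 2·sin(3n) ≤ 2
Lower bound: -2, Upper bound: 2
The sequence IS bounded

Bounded (-2 ≤ aₙ ≤ 2)


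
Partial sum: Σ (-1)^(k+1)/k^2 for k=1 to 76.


S = 1 - 1/4 + 1/9 - 1/16 + 1/25 - 1/36 + 1/49 - 1/64 ± ...
= 0.8224
(Full series converges to +π²/12 ≈ +0.8225)

S_76 = 0.8224


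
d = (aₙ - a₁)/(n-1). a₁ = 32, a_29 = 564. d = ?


d = (aₙ - a₁)/(n-1)
= (564 - 32)/(29-1)
= 532/28 = 19

d = 19


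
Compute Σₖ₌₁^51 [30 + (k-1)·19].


aₙ = 30 + (51-1)×19 = 980
Sₙ = n(a₁+aₙ)/2 = 51×(30+980)/2
= 51×1010/2 = 25755

S_51 = 25755


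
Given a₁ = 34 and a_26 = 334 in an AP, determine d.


d = (aₙ - a₁)/(n-1)
= (334 - 34)/(26-1)
= 300/25 = 12

d = 12


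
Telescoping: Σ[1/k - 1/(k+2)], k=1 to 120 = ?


Telescoping with gap 2: two head and two tail terms survive.
= (1 + 1/2) - (1/121 + 1/122)
= 3/2 - 1/121 - 1/122 = 10950/7381

Sum = 10950/7381


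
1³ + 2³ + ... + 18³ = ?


n(n+1)/2 = 18×19/2 = 171
Σk³ = 171² = 29241

Σk³ = 29241


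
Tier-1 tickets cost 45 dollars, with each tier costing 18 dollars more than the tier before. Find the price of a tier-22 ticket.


aₙ = a₁ + (n-1)d
= 45 + (22-1)×18
= 45 + 378
= 423

a_22 = 423


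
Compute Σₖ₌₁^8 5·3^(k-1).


Sₙ = 5×(3^8 - 1)/(3 - 1)
= 5×(6561 - 1)/2
= 5×6560/2
= 16400

S_8 = 16400


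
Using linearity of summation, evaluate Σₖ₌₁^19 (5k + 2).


Σ(5k+2) = 5·Σk + 2·n
= 5·190 + 2·19
= 950 + 38 = 988

Σ = 988


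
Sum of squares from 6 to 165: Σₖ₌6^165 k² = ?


Σₖ₌6^165 k² = Σₖ₌₁^165 k² − Σₖ₌₁^5 k²
= 165·166·331/6 − 5·6·11/6
= 1511015 − 55 = 1510960

Σk² = 1510960


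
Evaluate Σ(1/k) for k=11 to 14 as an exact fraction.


Σₖ₌11^14 1/k = 1/11 + 1/12 + 1/13 + 1/14
= 3875/12012
≈ 0.3226

Sum = 3875/12012 ≈ 0.3226


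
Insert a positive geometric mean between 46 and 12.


GM = √(46×12) = √552 = 23.4947

GM = 23.4947


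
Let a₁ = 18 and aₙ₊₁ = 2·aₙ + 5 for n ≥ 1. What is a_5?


Computing step by step:
a_1 = 18
a_2 = 41
a_3 = 87
a_4 = 179
a_5 = 363


a_5 = 363


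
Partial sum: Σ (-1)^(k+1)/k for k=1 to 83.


S = 1 - 1/2 + 1/3 - 1/4 + 1/5 - 1/6 + 1/7 - 1/8 ± ...
= 0.6991
(Full series converges to +ln(2) ≈ +0.6931)

S_83 = 0.6991


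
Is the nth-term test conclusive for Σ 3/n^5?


lim(n→∞) 3/n^5 = 0
lim aₙ = 0 → nth-term test is INCONCLUSIVE
(Need other tests; this is actually a convergent p-series with p=5 > 1)

Inconclusive (lim aₙ = 0; need another test)


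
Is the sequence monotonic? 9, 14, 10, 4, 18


Differences: 5, -4, -6, 14
Difference at position 1 is +5 (> 0) but position 2 is -4 (< 0) — sequence both rises and falls
→ NOT monotonic

Not monotonic


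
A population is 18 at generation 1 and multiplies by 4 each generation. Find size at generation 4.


aₙ = a₁·r^(n-1)
= 18×4^3
= 18×64
= 1152

a_4 = 1152


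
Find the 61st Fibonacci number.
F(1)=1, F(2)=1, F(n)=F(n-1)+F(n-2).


Fibonacci sequence: 1, 1, 2, 3, 5, 8, 13, 21, 34, 55, 89, ...
F(61) = 2504730781961

F(61) = 2504730781961


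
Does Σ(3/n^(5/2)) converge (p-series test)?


p-series test: Σ c/n^p converges if p > 1, diverges if p ≤ 1 (constant c > 0 doesn't affect convergence).
p = 5/2
5/2 > 1 → CONVERGES

Converges (p = 5/2 > 1)


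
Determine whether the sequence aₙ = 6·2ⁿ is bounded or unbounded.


aₙ = 6·2ⁿ → as n→∞, aₙ→∞ (since base 2 > 1)
No finite upper bound exists
The sequence is UNBOUNDED

Unbounded (aₙ → ∞ as n → ∞)


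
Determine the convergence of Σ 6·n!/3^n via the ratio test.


aₙ = 6·n!/3^n
a_{n+1}/aₙ = (n+1)!/3^(n+1) × 3^n/n!  (constant 6 cancels)
= (n+1)/3
L = lim(n→∞) (n+1)/3 = ∞
L > 1 → series DIVERGES

Diverges (ratio test: L = ∞ > 1)


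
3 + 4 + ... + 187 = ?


Σₖ₌3^187 k = Σₖ₌₁^187 k − Σₖ₌₁^2 k
= 187·188/2 − 2·3/2
= 17578 − 3 = 17575

Σk = 17575


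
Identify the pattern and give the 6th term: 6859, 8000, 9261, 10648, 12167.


Pattern: perfect cubes: n³
Terms: 6859, 8000, 9261, 10648, 12167
Next term = 13824

Next term = 13824


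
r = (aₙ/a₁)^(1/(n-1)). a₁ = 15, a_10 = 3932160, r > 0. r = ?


r^(n-1) = aₙ/a₁
r^9 = 3932160/15 = 262144
r = 262144^(1/9)
= 4

r = 4


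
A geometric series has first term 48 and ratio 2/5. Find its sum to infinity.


S∞ = a₁/(1-r) = 48/(1 - 2/5)
= 48/(3/5)
= 80

S∞ = 80


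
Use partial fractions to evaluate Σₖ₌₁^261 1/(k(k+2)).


1/(k(k+2)) = (1/2)·(1/k - 1/(k+2)) (partial fractions)
Telescoping: Σ = (1/2)·(1 + 1/2 - 1/262 - 1/263) = 51417/68906

Sum = 51417/68906


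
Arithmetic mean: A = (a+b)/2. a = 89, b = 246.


AM = (89 + 246)/2 = 335/2 = 167.5

AM = 167.5


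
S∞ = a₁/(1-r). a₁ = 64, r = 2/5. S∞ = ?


S∞ = a₁/(1-r) = 64/(1 - 2/5)
= 64/(3/5)
= 320/3

S∞ = 320/3


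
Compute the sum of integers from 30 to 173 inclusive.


Σₖ₌30^173 k = Σₖ₌₁^173 k − Σₖ₌₁^29 k
= 173·174/2 − 29·30/2
= 15051 − 435 = 14616

Σk = 14616


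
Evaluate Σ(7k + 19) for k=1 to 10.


Σ(7k+19) = 7·Σk + 19·n
= 7·55 + 19·10
= 385 + 190 = 575

Σ = 575


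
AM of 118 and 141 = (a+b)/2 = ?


AM = (118 + 141)/2 = 259/2 = 129.5

AM = 129.5


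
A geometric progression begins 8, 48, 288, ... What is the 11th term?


aₙ = a₁·r^(n-1)
= 8×6^10
= 8×60466176
= 483729408

a_11 = 483729408


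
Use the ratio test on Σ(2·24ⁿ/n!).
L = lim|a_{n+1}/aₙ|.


aₙ = 2·24^n/n!
a_{n+1}/aₙ = 24^(n+1)/(n+1)! × n!/24^n  (constant 2 cancels)
= 24/(n+1)
L = lim(n→∞) 24/(n+1) = 0
L < 1 → series CONVERGES

Converges (ratio test: L = 0 < 1)


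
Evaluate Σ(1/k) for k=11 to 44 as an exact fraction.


Σₖ₌11^44 1/k = 1/11 + 1/12 + 1/13 + ... + 1/44
= 13599602363903961529/9419588158802421600
≈ 1.4438

Sum = 13599602363903961529/9419588158802421600 ≈ 1.4438


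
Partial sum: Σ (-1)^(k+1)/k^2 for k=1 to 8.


S = 1 - 1/4 + 1/9 - 1/16 + 1/25 - 1/36 + 1/49 - 1/64
= 0.8156
(Full series converges to +π²/12 ≈ +0.8225)

S_8 = 0.8156


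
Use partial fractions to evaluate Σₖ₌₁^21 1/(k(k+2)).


1/(k(k+2)) = (1/2)·(1/k - 1/(k+2)) (partial fractions)
Telescoping: Σ = (1/2)·(1 + 1/2 - 1/22 - 1/23) = 357/506

Sum = 357/506


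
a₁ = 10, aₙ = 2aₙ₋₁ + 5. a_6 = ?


Computing step by step:
a_1 = 10
a_2 = 25
a_3 = 55
a_4 = 115
a_5 = 235
a_6 = 475


a_6 = 475


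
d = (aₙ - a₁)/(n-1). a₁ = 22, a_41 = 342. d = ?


d = (aₙ - a₁)/(n-1)
= (342 - 22)/(41-1)
= 320/40 = 8

d = 8


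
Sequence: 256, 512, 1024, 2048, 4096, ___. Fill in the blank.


Pattern: powers of 2: 2ⁿ
Terms: 256, 512, 1024, 2048, 4096
Next term = 8192

Next term = 8192


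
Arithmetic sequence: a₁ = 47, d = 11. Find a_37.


aₙ = a₁ + (n-1)d
= 47 + (37-1)×11
= 47 + 396
= 443

a_37 = 443


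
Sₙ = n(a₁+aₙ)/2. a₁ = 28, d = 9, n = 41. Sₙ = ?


aₙ = 28 + (41-1)×9 = 388
Sₙ = n(a₁+aₙ)/2 = 41×(28+388)/2
= 41×416/2 = 8528

S_41 = 8528


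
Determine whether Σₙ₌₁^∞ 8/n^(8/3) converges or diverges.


p-series test: Σ c/n^p converges if p > 1, diverges if p ≤ 1 (constant c > 0 doesn't affect convergence).
p = 8/3
8/3 > 1 → CONVERGES

Converges (p = 8/3 > 1)


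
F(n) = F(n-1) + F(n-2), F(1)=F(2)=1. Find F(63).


Fibonacci sequence: 1, 1, 2, 3, 5, 8, 13, 21, 34, 55, 89, ...
F(63) = 6557470319842

F(63) = 6557470319842


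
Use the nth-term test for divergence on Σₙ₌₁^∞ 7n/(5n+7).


lim(n→∞) 7n/(5n+7) = 7/5 = 7/5  (divide numerator and denominator by n)
lim aₙ = 7/5 ≠ 0 → series DIVERGES

Diverges (lim aₙ = 7/5 ≠ 0)


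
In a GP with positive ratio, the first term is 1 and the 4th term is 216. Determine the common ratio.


r^(n-1) = aₙ/a₁
r^3 = 216/1 = 216
r = 216^(1/3)
= 6

r = 6


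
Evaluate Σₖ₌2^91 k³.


Σₖ₌2^91 k³ = [91·92/2]² − [1·2/2]²
= 17522596 − 1 = 17522595

Σk³ = 17522595


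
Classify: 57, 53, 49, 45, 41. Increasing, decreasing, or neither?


Differences: -4, -4, -4, -4
All differences < 0 → strictly DECREASING

Monotonically decreasing


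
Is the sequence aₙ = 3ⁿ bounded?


aₙ = 3ⁿ → as n→∞, aₙ→∞ (since base 3 > 1)
No finite upper bound exists
The sequence is UNBOUNDED

Unbounded (aₙ → ∞ as n → ∞)


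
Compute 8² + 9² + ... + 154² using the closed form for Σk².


Σₖ₌8^154 k² = Σₖ₌₁^154 k² − Σₖ₌₁^7 k²
= 154·155·309/6 − 7·8·15/6
= 1229305 − 140 = 1229165

Σk² = 1229165


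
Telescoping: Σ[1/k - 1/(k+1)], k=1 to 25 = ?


Telescoping: adjacent terms cancel.
= 1/1 - 1/26
= 1 - 1/26 = 25/26

Sum = 25/26


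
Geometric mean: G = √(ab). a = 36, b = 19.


GM = √(36×19) = √684 = 26.1534

GM = 26.1534


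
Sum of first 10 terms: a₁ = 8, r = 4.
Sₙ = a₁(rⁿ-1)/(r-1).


Sₙ = 8×(4^10 - 1)/(4 - 1)
= 8×(1048576 - 1)/3
= 8×1048575/3
= 2796200

S_10 = 2796200


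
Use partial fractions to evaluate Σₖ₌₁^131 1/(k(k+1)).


1/(k(k+1)) = 1/k - 1/(k+1) (partial fractions)
Telescoping: Σ = 1 - 1/132 = 131/132

Sum = 131/132
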